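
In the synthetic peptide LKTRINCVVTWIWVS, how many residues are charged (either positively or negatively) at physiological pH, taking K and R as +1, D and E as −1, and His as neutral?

Charged side chains at pH ~7.4: K, R (positive); D, E (negative).
Matching residues: K2, R4.

2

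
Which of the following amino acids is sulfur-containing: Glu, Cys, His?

The sulfur-bearing residues are cysteine (–SH) and methionine (–S–CH₃).
Of the listed options, only Cys belongs to this group.

Cys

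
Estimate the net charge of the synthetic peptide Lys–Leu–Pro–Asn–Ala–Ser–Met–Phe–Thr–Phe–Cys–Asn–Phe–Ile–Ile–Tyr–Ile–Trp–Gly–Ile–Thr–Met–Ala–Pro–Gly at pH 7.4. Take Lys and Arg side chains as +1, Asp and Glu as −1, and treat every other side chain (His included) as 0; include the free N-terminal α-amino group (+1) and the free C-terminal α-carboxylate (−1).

Positive (K, R): Lys1 → +1.
Negative (D, E): none → −0.
The N-terminus (+1) and C-terminus (−1) cancel.
Net charge = (+1) + (−0) = +1.

+1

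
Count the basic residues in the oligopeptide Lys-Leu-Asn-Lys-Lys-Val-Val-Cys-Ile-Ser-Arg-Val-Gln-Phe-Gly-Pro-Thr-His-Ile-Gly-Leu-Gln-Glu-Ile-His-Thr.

6

K, R, and H are the three residues with basic side chains (ε-amine, guanidinium, and imidazole respectively).
Matching residues: Lys1, Lys4, Lys5, Arg11, His18, His25.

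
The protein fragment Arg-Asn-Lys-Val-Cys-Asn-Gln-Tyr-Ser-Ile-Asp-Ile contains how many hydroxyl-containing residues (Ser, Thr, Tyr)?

Matching residues: Tyr8, Ser9.

2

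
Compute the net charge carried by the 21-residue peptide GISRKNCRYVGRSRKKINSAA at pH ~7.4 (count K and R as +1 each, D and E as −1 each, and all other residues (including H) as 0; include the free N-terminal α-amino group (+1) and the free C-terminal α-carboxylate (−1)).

+7

Positive (K, R): R4, K5, R8, R12, R14, K15, K16 → +7.
Negative (D, E): none → −0.
The N-terminus (+1) and C-terminus (−1) cancel.
Net charge = (+7) + (−0) = +7.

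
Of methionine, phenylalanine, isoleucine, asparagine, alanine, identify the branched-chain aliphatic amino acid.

isoleucine

V, L, and I make up the branched-chain aliphatic group.
Of the listed options, only isoleucine belongs to this group.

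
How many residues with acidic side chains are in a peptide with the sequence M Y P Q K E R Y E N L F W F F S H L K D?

The acidic residues are Asp (D) and Glu (E), whose side chains end in a carboxylate group.
Matching residues: E6, E9, D20.

3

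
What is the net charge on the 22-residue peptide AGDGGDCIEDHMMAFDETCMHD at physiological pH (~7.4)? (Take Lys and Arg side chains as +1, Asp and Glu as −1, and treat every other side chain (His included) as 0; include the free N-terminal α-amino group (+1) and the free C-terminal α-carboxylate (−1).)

-7

Positive (K, R): none → +0.
Negative (D, E): D3, D6, E9, D10, D16, E17, D22 → −7.
The N-terminus (+1) and C-terminus (−1) cancel.
Net charge = (+0) + (−7) = −7.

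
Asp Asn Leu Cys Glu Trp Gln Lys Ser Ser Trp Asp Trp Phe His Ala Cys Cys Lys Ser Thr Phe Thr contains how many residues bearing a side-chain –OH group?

5

The –OH-bearing residues are Ser, Thr (aliphatic alcohols), and Tyr (phenol).
Matching residues: Ser9, Ser10, Ser20, Thr21, Thr23.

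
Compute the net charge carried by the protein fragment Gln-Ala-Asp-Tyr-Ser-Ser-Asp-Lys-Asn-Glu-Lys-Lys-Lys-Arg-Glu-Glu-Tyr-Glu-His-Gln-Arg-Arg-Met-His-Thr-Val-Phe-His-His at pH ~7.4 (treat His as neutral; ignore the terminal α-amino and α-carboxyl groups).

Near pH 7.4, K and R contribute +1 each, D and E contribute −1 each, and every other side chain (His included, as stated) is uncharged.
Positive (K, R): Lys8, Lys11, Lys12, Lys13, Arg14, Arg21, Arg22 → +7.
Negative (D, E): Asp3, Asp7, Glu10, Glu15, Glu16, Glu18 → −6.
Net charge = (+7) + (−6) = +1.

+1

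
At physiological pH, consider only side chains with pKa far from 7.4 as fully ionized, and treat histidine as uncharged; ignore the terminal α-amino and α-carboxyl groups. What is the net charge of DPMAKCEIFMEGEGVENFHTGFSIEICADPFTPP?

-6

Near pH 7.4, K and R contribute +1 each, D and E contribute −1 each, and every other side chain (His included, as stated) is uncharged.
Positive (K, R): K5 → +1.
Negative (D, E): D1, E7, E11, E13, E16, E25, D29 → −7.
Net charge = (+1) + (−7) = −6.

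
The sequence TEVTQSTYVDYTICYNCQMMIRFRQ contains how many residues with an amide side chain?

Asparagine (N) and glutamine (Q) have uncharged amide side chains.
Matching residues: Q5, N16, Q18, Q25.

4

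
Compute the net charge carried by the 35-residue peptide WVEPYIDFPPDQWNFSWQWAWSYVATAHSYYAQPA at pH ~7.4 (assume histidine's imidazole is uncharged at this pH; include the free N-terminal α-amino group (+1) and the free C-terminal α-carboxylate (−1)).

At pH ~7.4 the Lys and Arg side chains are protonated (+1), the Asp and Glu side chains are deprotonated (−1), and with His taken as neutral all other side chains carry no charge.
Positive (K, R): none → +0.
Negative (D, E): E3, D7, D11 → −3.
The N-terminus (+1) and C-terminus (−1) cancel.
Net charge = (+0) + (−3) = −3.

-3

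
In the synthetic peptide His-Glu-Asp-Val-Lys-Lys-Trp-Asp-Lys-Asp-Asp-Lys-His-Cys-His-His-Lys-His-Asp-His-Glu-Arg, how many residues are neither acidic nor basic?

3

Acidic: D, E. Basic: K, R, H. All other residues are neither.
Matching residues: Val4, Trp7, Cys14.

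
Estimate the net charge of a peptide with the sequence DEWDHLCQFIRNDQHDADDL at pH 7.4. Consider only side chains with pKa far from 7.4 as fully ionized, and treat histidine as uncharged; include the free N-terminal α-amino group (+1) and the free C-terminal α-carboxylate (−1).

-6

The side chains ionized at physiological pH are Lys/Arg (+1) and Asp/Glu (−1); with His treated as neutral, nothing else contributes.
Positive (K, R): R11 → +1.
Negative (D, E): D1, E2, D4, D13, D16, D18, D19 → −7.
The N-terminus (+1) and C-terminus (−1) cancel.
Net charge = (+1) + (−7) = −6.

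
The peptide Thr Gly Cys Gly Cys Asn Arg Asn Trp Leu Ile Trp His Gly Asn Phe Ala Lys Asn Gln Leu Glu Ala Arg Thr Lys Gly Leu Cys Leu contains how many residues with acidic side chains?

1

Only D (aspartate) and E (glutamate) carry a side-chain carboxylic acid.
Matching residues: Glu22.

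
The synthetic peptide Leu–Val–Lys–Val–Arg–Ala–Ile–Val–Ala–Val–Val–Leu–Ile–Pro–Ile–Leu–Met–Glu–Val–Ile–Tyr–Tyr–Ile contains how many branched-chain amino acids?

The BCAAs are Val, Leu, and Ile — aliphatic side chains with a branch point.
Matching residues: Leu1, Val2, Val4, Ile7, Val8, Val10, Val11, Leu12, Ile13, Ile15, Leu16, Val19, Ile20, Ile23.

14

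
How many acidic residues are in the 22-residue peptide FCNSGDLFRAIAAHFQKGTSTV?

Aspartate (D) and glutamate (E) have carboxylic-acid side chains and are the acidic amino acids.
Matching residues: D6.

1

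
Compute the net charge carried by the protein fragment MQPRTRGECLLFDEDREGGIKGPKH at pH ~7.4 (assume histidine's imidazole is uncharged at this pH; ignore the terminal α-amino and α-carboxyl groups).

The side chains ionized at physiological pH are Lys/Arg (+1) and Asp/Glu (−1); with His treated as neutral, nothing else contributes.
Positive (K, R): R4, R6, R16, K21, K24 → +5.
Negative (D, E): E8, D13, E14, D15, E17 → −5.
Net charge = (+5) + (−5) = 0.

0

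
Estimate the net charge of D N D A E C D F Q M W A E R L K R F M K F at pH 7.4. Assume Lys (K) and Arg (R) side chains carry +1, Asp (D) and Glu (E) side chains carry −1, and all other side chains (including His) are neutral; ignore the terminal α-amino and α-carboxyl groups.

-1

Positive (K, R): R14, K16, R17, K20 → +4.
Negative (D, E): D1, D3, E5, D7, E13 → −5.
Net charge = (+4) + (−5) = −1.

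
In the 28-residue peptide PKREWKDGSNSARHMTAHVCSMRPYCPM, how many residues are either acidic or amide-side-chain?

3

Acidic: D, E. Amide-side-chain: N, Q.
Acidic residues here: E4, D7 (2).
Amide-side-chain residues here: N10 (1).
The two groups share no amino acid, so total = 2 + 1 = 3.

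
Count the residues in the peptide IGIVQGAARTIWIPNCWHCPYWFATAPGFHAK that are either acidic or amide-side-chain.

Acidic: D, E. Amide-side-chain: N, Q.
Acidic residues here: none (0).
Amide-side-chain residues here: Q5, N15 (2).
The two groups share no amino acid, so total = 0 + 2 = 2.

2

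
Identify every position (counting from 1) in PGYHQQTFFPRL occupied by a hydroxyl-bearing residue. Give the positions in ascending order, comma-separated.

3, 7

Serine (S), threonine (T), and tyrosine (Y) each carry a hydroxyl group on the side chain.
Matching residues: Y3, T7.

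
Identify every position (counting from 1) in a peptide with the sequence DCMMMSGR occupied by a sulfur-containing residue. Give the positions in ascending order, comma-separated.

2, 3, 4, 5

Matching residues: C2, M3, M4, M5.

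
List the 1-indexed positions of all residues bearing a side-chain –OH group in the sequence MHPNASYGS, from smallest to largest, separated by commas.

S, T, and Y are the three residues with a side-chain hydroxyl.
Matching residues: S6, Y7, S9.

6, 7, 9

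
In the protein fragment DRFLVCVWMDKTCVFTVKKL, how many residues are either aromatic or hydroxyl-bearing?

Aromatic: F, W, Y. Hydroxyl-bearing: S, T, Y.
Aromatic residues here: F3, W8, F15 (3).
Hydroxyl-bearing residues here: T12, T16 (2).
(Y belongs to both groups, but none appear in this sequence.) Total = 3 + 2 = 5.

5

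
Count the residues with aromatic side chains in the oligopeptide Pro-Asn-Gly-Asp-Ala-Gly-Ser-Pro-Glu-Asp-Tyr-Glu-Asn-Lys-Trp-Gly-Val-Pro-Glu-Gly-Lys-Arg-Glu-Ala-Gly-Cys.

2

The aromatic amino acids are Phe (F, benzyl), Trp (W, indole), and Tyr (Y, phenol).
Matching residues: Tyr11, Trp15.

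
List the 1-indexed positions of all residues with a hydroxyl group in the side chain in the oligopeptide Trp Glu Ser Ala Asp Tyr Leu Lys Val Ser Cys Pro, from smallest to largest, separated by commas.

3, 6, 10

The –OH-bearing residues are Ser, Thr (aliphatic alcohols), and Tyr (phenol).
Matching residues: Ser3, Tyr6, Ser10.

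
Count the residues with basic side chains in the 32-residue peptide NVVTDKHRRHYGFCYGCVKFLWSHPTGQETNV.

7

The basic amino acids are Lys (K), Arg (R), and His (H).
Matching residues: K6, H7, R8, R9, H10, K19, H24.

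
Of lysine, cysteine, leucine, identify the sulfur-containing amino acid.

cysteine

Only Cys (C) and Met (M) have a sulfur atom in the side chain.
Of the listed options, only cysteine belongs to this group.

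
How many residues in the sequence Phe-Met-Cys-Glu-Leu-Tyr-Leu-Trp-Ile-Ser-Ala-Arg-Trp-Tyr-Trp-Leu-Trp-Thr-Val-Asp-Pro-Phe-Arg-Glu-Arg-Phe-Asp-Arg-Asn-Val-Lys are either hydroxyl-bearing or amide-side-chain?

5

Hydroxyl-bearing: S, T, Y. Amide-side-chain: N, Q.
Hydroxyl-bearing residues here: Tyr6, Ser10, Tyr14, Thr18 (4).
Amide-side-chain residues here: Asn29 (1).
The two groups share no amino acid, so total = 4 + 1 = 5.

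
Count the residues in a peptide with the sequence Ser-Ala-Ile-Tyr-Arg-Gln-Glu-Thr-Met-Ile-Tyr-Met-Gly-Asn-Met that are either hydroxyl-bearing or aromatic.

4

Hydroxyl-bearing: S, T, Y. Aromatic: F, W, Y.
Hydroxyl-bearing residues here: Ser1, Tyr4, Thr8, Tyr11 (4).
Aromatic residues here: Tyr4, Tyr11 (2).
Y is in both groups, so the 2 Y residues must not be double-counted.
Total = 4 + 2 − 2 = 4.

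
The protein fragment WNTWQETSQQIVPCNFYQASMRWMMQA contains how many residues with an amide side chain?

7

Only N (asparagine) and Q (glutamine) carry a side-chain carboxamide.
Matching residues: N2, Q5, Q9, Q10, N15, Q18, Q26.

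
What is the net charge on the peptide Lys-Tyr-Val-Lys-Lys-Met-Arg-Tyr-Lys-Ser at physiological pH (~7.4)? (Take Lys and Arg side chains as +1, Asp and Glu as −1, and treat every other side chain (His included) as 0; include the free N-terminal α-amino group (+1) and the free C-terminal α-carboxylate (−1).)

+5

Positive (K, R): Lys1, Lys4, Lys5, Arg7, Lys9 → +5.
Negative (D, E): none → −0.
The N-terminus (+1) and C-terminus (−1) cancel.
Net charge = (+5) + (−0) = +5.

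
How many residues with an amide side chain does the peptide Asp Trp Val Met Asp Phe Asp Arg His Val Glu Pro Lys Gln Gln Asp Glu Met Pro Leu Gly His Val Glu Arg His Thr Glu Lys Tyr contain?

2

The amide-side-chain residues are Asn (N) and Gln (Q).
Matching residues: Gln14, Gln15.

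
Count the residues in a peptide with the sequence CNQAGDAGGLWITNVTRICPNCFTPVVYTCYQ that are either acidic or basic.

Acidic: D, E. Basic: H, K, R.
Acidic residues here: D6 (1).
Basic residues here: R17 (1).
The two groups share no amino acid, so total = 1 + 1 = 2.

2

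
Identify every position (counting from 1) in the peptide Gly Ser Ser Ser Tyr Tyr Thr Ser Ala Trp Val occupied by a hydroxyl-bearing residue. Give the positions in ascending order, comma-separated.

2, 3, 4, 5, 6, 7, 8

Matching residues: Ser2, Ser3, Ser4, Tyr5, Tyr6, Thr7, Ser8.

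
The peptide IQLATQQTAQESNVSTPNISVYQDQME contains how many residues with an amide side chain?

8

Asparagine (N) and glutamine (Q) have uncharged amide side chains.
Matching residues: Q2, Q6, Q7, Q10, N13, N18, Q23, Q25.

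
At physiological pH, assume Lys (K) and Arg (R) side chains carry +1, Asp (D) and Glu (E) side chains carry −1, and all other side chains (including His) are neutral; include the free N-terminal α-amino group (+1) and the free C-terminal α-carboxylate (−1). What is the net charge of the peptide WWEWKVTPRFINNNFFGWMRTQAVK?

Positive (K, R): K5, R9, R20, K25 → +4.
Negative (D, E): E3 → −1.
The N-terminus (+1) and C-terminus (−1) cancel.
Net charge = (+4) + (−1) = +3.

+3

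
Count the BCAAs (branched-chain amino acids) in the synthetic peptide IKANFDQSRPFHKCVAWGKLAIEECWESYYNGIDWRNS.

Valine (V), leucine (L), and isoleucine (I) are the branched-chain amino acids.
Matching residues: I1, V15, L20, I22, I33.

5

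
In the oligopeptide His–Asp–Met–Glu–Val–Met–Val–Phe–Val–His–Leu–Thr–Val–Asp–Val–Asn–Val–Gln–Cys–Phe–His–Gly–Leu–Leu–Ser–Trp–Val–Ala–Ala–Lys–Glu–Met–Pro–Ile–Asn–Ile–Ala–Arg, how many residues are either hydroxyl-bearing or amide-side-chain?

Hydroxyl-bearing: S, T, Y. Amide-side-chain: N, Q.
Hydroxyl-bearing residues here: Thr12, Ser25 (2).
Amide-side-chain residues here: Asn16, Gln18, Asn35 (3).
The two groups share no amino acid, so total = 2 + 3 = 5.

5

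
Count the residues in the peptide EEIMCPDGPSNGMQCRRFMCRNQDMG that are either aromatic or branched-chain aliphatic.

Aromatic: F, W, Y. Branched-chain aliphatic: I, L, V.
Aromatic residues here: F18 (1).
Branched-chain aliphatic residues here: I3 (1).
The two groups share no amino acid, so total = 1 + 1 = 2.

2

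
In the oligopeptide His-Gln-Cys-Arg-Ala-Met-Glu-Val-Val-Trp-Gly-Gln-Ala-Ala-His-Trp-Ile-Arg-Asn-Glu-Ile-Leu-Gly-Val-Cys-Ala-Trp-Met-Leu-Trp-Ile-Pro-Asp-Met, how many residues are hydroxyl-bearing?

Serine (S), threonine (T), and tyrosine (Y) each carry a hydroxyl group on the side chain.
None of the 34 residues belong to this group.

0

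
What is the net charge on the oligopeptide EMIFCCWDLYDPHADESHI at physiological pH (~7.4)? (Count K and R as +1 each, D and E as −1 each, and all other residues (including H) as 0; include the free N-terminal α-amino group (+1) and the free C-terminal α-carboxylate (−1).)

-5

Positive (K, R): none → +0.
Negative (D, E): E1, D8, D11, D15, E16 → −5.
The N-terminus (+1) and C-terminus (−1) cancel.
Net charge = (+0) + (−5) = −5.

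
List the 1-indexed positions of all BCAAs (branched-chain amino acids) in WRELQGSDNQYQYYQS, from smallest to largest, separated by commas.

The BCAAs are Val, Leu, and Ile — aliphatic side chains with a branch point.
Matching residues: L4.

4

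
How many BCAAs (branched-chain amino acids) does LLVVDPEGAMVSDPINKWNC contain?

Valine (V), leucine (L), and isoleucine (I) are the branched-chain amino acids.
Matching residues: L1, L2, V3, V4, V11, I15.

6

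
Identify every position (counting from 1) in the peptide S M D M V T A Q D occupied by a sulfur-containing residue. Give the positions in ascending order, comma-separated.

Cysteine (C, thiol) and methionine (M, thioether) are the two sulfur-containing amino acids.
Matching residues: M2, M4.

2, 4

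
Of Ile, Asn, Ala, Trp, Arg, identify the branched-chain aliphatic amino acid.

Ile

The BCAAs are Val, Leu, and Ile — aliphatic side chains with a branch point.
Of the listed options, only Ile belongs to this group.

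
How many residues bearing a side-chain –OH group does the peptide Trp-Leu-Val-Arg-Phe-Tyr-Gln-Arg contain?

S, T, and Y are the three residues with a side-chain hydroxyl.
Matching residues: Tyr6.

1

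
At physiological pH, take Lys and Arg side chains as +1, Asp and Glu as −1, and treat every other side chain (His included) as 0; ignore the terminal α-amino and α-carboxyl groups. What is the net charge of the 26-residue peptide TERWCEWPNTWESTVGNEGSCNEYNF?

-4

Positive (K, R): R3 → +1.
Negative (D, E): E2, E6, E12, E18, E23 → −5.
Net charge = (+1) + (−5) = −4.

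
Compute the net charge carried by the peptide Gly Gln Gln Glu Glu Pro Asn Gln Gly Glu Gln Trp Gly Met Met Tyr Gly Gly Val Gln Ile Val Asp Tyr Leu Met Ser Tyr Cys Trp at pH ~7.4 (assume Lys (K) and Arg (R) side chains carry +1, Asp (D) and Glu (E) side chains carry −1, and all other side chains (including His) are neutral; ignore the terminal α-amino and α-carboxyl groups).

Positive (K, R): none → +0.
Negative (D, E): Glu4, Glu5, Glu10, Asp23 → −4.
Net charge = (+0) + (−4) = −4.

-4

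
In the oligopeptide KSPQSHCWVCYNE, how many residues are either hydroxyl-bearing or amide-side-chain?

5

Hydroxyl-bearing: S, T, Y. Amide-side-chain: N, Q.
Hydroxyl-bearing residues here: S2, S5, Y11 (3).
Amide-side-chain residues here: Q4, N12 (2).
The two groups share no amino acid, so total = 3 + 2 = 5.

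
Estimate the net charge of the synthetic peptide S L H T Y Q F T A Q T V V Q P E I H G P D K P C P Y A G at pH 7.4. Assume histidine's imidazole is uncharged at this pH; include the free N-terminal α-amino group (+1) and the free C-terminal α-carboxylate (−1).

-1

At pH ~7.4 the Lys and Arg side chains are protonated (+1), the Asp and Glu side chains are deprotonated (−1), and with His taken as neutral all other side chains carry no charge.
Positive (K, R): K22 → +1.
Negative (D, E): E16, D21 → −2.
The N-terminus (+1) and C-terminus (−1) cancel.
Net charge = (+1) + (−2) = −1.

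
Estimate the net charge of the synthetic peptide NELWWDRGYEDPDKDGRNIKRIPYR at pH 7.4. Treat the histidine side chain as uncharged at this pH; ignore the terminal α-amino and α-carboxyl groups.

Near pH 7.4, K and R contribute +1 each, D and E contribute −1 each, and every other side chain (His included, as stated) is uncharged.
Positive (K, R): R7, K14, R17, K20, R21, R25 → +6.
Negative (D, E): E2, D6, E10, D11, D13, D15 → −6.
Net charge = (+6) + (−6) = 0.

0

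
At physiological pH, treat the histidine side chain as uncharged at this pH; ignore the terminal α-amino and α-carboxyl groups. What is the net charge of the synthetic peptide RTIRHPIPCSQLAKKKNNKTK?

+7

Near pH 7.4, K and R contribute +1 each, D and E contribute −1 each, and every other side chain (His included, as stated) is uncharged.
Positive (K, R): R1, R4, K14, K15, K16, K19, K21 → +7.
Negative (D, E): none → −0.
Net charge = (+7) + (−0) = +7.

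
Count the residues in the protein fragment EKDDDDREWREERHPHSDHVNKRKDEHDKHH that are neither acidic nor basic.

Acidic: D, E. Basic: K, R, H. All other residues are neither.
Matching residues: W9, P15, S17, V20, N21.

5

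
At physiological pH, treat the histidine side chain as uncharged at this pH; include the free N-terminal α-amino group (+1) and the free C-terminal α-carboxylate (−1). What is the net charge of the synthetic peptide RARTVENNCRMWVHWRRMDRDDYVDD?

0

At pH ~7.4 the Lys and Arg side chains are protonated (+1), the Asp and Glu side chains are deprotonated (−1), and with His taken as neutral all other side chains carry no charge.
Positive (K, R): R1, R3, R10, R16, R17, R20 → +6.
Negative (D, E): E6, D19, D21, D22, D25, D26 → −6.
The N-terminus (+1) and C-terminus (−1) cancel.
Net charge = (+6) + (−6) = 0.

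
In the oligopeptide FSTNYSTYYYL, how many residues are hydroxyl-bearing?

8

Serine (S), threonine (T), and tyrosine (Y) each carry a hydroxyl group on the side chain.
Matching residues: S2, T3, Y5, S6, T7, Y8, Y9, Y10.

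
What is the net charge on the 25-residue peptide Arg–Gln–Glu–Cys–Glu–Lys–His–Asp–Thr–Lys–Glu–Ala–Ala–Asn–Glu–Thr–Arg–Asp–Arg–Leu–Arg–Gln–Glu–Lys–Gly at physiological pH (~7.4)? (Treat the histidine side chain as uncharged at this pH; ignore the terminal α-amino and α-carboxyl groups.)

0

Near pH 7.4, K and R contribute +1 each, D and E contribute −1 each, and every other side chain (His included, as stated) is uncharged.
Positive (K, R): Arg1, Lys6, Lys10, Arg17, Arg19, Arg21, Lys24 → +7.
Negative (D, E): Glu3, Glu5, Asp8, Glu11, Glu15, Asp18, Glu23 → −7.
Net charge = (+7) + (−7) = 0.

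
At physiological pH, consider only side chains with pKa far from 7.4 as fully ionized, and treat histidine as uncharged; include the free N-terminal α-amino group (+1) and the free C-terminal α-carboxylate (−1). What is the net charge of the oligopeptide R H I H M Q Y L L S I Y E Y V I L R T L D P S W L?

The side chains ionized at physiological pH are Lys/Arg (+1) and Asp/Glu (−1); with His treated as neutral, nothing else contributes.
Positive (K, R): R1, R18 → +2.
Negative (D, E): E13, D21 → −2.
The N-terminus (+1) and C-terminus (−1) cancel.
Net charge = (+2) + (−2) = 0.

0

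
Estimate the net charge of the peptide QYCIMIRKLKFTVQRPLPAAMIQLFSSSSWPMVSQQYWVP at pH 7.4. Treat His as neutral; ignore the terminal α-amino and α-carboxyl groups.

+4

The side chains ionized at physiological pH are Lys/Arg (+1) and Asp/Glu (−1); with His treated as neutral, nothing else contributes.
Positive (K, R): R7, K8, K10, R15 → +4.
Negative (D, E): none → −0.
Net charge = (+4) + (−0) = +4.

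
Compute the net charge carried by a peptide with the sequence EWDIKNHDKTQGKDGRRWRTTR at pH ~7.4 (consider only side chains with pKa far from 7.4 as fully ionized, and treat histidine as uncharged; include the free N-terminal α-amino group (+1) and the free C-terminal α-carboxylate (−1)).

+3

At pH ~7.4 the Lys and Arg side chains are protonated (+1), the Asp and Glu side chains are deprotonated (−1), and with His taken as neutral all other side chains carry no charge.
Positive (K, R): K5, K9, K13, R16, R17, R19, R22 → +7.
Negative (D, E): E1, D3, D8, D14 → −4.
The N-terminus (+1) and C-terminus (−1) cancel.
Net charge = (+7) + (−4) = +3.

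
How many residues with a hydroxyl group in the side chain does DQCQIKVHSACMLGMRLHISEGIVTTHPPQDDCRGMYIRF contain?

5

The –OH-bearing residues are Ser, Thr (aliphatic alcohols), and Tyr (phenol).
Matching residues: S9, S20, T25, T26, Y37.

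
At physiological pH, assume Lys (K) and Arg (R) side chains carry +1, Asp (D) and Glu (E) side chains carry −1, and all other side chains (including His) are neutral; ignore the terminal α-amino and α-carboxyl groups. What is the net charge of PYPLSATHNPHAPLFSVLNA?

Positive (K, R): none → +0.
Negative (D, E): none → −0.
Net charge = (+0) + (−0) = 0.

0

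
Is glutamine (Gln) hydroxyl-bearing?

S, T, and Y are the three residues with a side-chain hydroxyl.
Glutamine is not in this group.

No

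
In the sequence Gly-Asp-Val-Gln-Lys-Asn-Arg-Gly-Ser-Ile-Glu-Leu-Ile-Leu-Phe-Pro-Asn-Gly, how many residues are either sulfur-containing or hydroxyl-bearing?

Sulfur-containing: C, M. Hydroxyl-bearing: S, T, Y.
Sulfur-containing residues here: none (0).
Hydroxyl-bearing residues here: Ser9 (1).
The two groups share no amino acid, so total = 0 + 1 = 1.

1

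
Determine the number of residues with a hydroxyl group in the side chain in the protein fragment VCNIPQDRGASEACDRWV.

1

Serine (S), threonine (T), and tyrosine (Y) each carry a hydroxyl group on the side chain.
Matching residues: S11.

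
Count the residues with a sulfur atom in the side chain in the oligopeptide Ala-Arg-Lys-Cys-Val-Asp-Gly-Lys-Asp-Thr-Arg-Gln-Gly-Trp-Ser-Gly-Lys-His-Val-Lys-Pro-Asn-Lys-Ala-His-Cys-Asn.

2

Only Cys (C) and Met (M) have a sulfur atom in the side chain.
Matching residues: Cys4, Cys26.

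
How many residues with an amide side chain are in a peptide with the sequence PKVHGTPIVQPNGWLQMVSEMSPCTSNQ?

Asparagine (N) and glutamine (Q) have uncharged amide side chains.
Matching residues: Q10, N12, Q16, N27, Q28.

5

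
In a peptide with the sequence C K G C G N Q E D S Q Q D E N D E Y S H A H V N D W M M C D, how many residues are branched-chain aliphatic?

V, L, and I make up the branched-chain aliphatic group.
Matching residues: V23.

1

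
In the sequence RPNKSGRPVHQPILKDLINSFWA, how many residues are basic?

5

The basic amino acids are Lys (K), Arg (R), and His (H).
Matching residues: R1, K4, R7, H10, K15.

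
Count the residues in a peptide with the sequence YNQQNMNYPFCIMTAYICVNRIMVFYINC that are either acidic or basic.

1

Acidic: D, E. Basic: H, K, R.
Acidic residues here: none (0).
Basic residues here: R21 (1).
The two groups share no amino acid, so total = 0 + 1 = 1.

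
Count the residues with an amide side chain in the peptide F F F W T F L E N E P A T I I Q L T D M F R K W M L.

2

Only N (asparagine) and Q (glutamine) carry a side-chain carboxamide.
Matching residues: N9, Q16.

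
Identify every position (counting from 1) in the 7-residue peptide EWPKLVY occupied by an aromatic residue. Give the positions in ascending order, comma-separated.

2, 7

Phenylalanine (F), tryptophan (W), and tyrosine (Y) have aromatic ring side chains.
Matching residues: W2, Y7.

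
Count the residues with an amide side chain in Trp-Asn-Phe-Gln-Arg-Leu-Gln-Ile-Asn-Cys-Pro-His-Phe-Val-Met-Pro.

4

Only N (asparagine) and Q (glutamine) carry a side-chain carboxamide.
Matching residues: Asn2, Gln4, Gln7, Asn9.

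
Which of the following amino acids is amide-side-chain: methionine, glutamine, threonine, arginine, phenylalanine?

glutamine

The amide-side-chain residues are Asn (N) and Gln (Q).
Of the listed options, only glutamine belongs to this group.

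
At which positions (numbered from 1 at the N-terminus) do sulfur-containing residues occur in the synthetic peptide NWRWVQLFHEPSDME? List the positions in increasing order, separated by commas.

14

The sulfur-bearing residues are cysteine (–SH) and methionine (–S–CH₃).
Matching residues: M14.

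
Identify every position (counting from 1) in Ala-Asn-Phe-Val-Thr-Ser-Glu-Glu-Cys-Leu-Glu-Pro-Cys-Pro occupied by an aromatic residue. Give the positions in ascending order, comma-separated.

3

Phenylalanine (F), tryptophan (W), and tyrosine (Y) have aromatic ring side chains.
Matching residues: Phe3.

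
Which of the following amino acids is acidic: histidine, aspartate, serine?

Aspartate (D) and glutamate (E) have carboxylic-acid side chains and are the acidic amino acids.
Of the listed options, only aspartate belongs to this group.

aspartate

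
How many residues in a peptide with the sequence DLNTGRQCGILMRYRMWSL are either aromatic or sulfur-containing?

Aromatic: F, W, Y. Sulfur-containing: C, M.
Aromatic residues here: Y14, W17 (2).
Sulfur-containing residues here: C8, M12, M16 (3).
The two groups share no amino acid, so total = 2 + 3 = 5.

5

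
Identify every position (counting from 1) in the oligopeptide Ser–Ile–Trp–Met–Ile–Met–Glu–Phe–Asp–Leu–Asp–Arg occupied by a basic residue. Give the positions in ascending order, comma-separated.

12

Lysine (K), arginine (R), and histidine (H) have basic, nitrogen-containing side chains.
Matching residues: Arg12.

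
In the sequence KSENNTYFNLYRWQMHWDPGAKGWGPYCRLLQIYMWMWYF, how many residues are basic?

5

The basic amino acids are Lys (K), Arg (R), and His (H).
Matching residues: K1, R12, H16, K22, R29.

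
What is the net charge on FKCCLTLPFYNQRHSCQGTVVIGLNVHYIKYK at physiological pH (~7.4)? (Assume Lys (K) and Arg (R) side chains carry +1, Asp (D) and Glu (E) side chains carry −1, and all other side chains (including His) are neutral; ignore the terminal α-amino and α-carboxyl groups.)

Positive (K, R): K2, R13, K30, K32 → +4.
Negative (D, E): none → −0.
Net charge = (+4) + (−0) = +4.

+4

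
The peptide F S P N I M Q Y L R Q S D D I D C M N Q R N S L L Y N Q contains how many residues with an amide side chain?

Asparagine (N) and glutamine (Q) have uncharged amide side chains.
Matching residues: N4, Q7, Q11, N19, Q20, N22, N27, Q28.

8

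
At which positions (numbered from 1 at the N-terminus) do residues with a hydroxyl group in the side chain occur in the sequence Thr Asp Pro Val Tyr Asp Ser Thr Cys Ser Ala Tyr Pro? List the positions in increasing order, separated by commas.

1, 5, 7, 8, 10, 12

The –OH-bearing residues are Ser, Thr (aliphatic alcohols), and Tyr (phenol).
Matching residues: Thr1, Tyr5, Ser7, Thr8, Ser10, Tyr12.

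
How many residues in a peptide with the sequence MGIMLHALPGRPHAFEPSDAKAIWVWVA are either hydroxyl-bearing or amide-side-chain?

1

Hydroxyl-bearing: S, T, Y. Amide-side-chain: N, Q.
Hydroxyl-bearing residues here: S18 (1).
Amide-side-chain residues here: none (0).
The two groups share no amino acid, so total = 1 + 0 = 1.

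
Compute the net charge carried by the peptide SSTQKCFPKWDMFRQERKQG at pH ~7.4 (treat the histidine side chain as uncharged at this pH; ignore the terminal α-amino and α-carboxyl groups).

+3

At pH ~7.4 the Lys and Arg side chains are protonated (+1), the Asp and Glu side chains are deprotonated (−1), and with His taken as neutral all other side chains carry no charge.
Positive (K, R): K5, K9, R14, R17, K18 → +5.
Negative (D, E): D11, E16 → −2.
Net charge = (+5) + (−2) = +3.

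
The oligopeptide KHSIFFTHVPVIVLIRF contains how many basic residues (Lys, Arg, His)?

Matching residues: K1, H2, H8, R16.

4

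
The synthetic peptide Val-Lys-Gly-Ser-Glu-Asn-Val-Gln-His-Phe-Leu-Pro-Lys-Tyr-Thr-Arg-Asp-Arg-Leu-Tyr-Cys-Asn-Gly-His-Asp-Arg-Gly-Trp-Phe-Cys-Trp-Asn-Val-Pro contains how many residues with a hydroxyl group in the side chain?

4

The –OH-bearing residues are Ser, Thr (aliphatic alcohols), and Tyr (phenol).
Matching residues: Ser4, Tyr14, Thr15, Tyr20.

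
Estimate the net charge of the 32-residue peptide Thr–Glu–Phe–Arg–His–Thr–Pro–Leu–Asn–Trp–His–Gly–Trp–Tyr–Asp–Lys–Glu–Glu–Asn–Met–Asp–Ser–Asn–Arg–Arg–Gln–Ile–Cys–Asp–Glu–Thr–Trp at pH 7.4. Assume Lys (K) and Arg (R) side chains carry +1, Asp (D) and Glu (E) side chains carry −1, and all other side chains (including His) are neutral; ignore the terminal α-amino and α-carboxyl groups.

-3

Positive (K, R): Arg4, Lys16, Arg24, Arg25 → +4.
Negative (D, E): Glu2, Asp15, Glu17, Glu18, Asp21, Asp29, Glu30 → −7.
Net charge = (+4) + (−7) = −3.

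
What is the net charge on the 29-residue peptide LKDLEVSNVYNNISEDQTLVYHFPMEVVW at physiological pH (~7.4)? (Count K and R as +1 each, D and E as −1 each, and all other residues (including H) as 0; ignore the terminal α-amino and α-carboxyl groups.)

-4

Positive (K, R): K2 → +1.
Negative (D, E): D3, E5, E15, D16, E26 → −5.
Net charge = (+1) + (−5) = −4.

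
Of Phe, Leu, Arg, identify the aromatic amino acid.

F, W, and Y each carry an aromatic ring on the side chain.
Of the listed options, only Phe belongs to this group.

Phe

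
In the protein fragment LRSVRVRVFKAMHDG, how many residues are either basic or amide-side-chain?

5

Basic: H, K, R. Amide-side-chain: N, Q.
Basic residues here: R2, R5, R7, K10, H13 (5).
Amide-side-chain residues here: none (0).
The two groups share no amino acid, so total = 5 + 0 = 5.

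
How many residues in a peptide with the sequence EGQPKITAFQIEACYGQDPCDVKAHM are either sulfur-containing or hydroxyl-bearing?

Sulfur-containing: C, M. Hydroxyl-bearing: S, T, Y.
Sulfur-containing residues here: C14, C20, M26 (3).
Hydroxyl-bearing residues here: T7, Y15 (2).
The two groups share no amino acid, so total = 3 + 2 = 5.

5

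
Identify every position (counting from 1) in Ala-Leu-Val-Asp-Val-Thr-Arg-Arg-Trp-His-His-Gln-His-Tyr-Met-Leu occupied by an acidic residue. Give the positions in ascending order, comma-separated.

Matching residues: Asp4.

4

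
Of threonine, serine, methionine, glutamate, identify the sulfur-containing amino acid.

Cysteine (C, thiol) and methionine (M, thioether) are the two sulfur-containing amino acids.
Of the listed options, only methionine belongs to this group.

methionine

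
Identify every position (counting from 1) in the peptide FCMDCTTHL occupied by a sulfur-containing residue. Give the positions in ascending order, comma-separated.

Only Cys (C) and Met (M) have a sulfur atom in the side chain.
Matching residues: C2, M3, C5.

2, 3, 5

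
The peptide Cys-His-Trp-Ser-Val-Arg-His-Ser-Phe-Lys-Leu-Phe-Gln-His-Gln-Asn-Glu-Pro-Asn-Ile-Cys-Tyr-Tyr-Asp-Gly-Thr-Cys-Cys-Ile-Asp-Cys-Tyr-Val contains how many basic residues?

K, R, and H are the three residues with basic side chains (ε-amine, guanidinium, and imidazole respectively).
Matching residues: His2, Arg6, His7, Lys10, His14.

5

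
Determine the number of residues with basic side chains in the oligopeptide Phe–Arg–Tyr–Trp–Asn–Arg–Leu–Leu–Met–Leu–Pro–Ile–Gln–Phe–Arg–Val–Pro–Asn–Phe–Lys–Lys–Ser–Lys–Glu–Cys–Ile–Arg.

The basic amino acids are Lys (K), Arg (R), and His (H).
Matching residues: Arg2, Arg6, Arg15, Lys20, Lys21, Lys23, Arg27.

7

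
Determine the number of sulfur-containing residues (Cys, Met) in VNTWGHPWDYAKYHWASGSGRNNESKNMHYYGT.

Matching residues: M28.

1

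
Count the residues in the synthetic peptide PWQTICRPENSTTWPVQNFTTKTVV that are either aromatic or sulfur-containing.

4

Aromatic: F, W, Y. Sulfur-containing: C, M.
Aromatic residues here: W2, W14, F19 (3).
Sulfur-containing residues here: C6 (1).
The two groups share no amino acid, so total = 3 + 1 = 4.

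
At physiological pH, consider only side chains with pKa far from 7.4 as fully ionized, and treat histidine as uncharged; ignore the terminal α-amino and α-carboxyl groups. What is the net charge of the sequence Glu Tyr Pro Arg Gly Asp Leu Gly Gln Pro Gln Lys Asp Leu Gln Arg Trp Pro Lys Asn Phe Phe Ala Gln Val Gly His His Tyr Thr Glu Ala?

0

At pH ~7.4 the Lys and Arg side chains are protonated (+1), the Asp and Glu side chains are deprotonated (−1), and with His taken as neutral all other side chains carry no charge.
Positive (K, R): Arg4, Lys12, Arg16, Lys19 → +4.
Negative (D, E): Glu1, Asp6, Asp13, Glu31 → −4.
Net charge = (+4) + (−4) = 0.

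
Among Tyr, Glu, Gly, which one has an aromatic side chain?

The aromatic amino acids are Phe (F, benzyl), Trp (W, indole), and Tyr (Y, phenol).
Of the listed options, only Tyr belongs to this group.

Tyr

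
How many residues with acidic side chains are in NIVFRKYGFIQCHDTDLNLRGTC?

2

The acidic residues are Asp (D) and Glu (E), whose side chains end in a carboxylate group.
Matching residues: D14, D16.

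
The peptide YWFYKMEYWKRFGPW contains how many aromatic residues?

8

F, W, and Y each carry an aromatic ring on the side chain.
Matching residues: Y1, W2, F3, Y4, Y8, W9, F12, W15.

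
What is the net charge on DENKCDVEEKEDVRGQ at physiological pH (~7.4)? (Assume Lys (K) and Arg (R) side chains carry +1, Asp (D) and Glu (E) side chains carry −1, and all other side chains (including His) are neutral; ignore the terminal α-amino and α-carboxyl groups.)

Positive (K, R): K4, K10, R14 → +3.
Negative (D, E): D1, E2, D6, E8, E9, E11, D12 → −7.
Net charge = (+3) + (−7) = −4.

-4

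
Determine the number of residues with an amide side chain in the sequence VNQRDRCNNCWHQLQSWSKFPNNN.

9

The amide-side-chain residues are Asn (N) and Gln (Q).
Matching residues: N2, Q3, N8, N9, Q13, Q15, N22, N23, N24.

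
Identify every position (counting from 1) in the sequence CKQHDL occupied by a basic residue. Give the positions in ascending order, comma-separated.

2, 4

The basic amino acids are Lys (K), Arg (R), and His (H).
Matching residues: K2, H4.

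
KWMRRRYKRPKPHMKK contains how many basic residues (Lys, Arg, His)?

10

Matching residues: K1, R4, R5, R6, K8, R9, K11, H13, K15, K16.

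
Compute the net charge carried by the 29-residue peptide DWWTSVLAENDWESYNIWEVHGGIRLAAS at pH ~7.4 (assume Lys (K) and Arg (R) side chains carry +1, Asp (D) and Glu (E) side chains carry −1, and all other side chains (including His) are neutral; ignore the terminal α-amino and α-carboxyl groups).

Positive (K, R): R25 → +1.
Negative (D, E): D1, E9, D11, E13, E19 → −5.
Net charge = (+1) + (−5) = −4.

-4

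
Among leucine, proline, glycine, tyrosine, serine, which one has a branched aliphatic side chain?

leucine

Valine (V), leucine (L), and isoleucine (I) are the branched-chain amino acids.
Of the listed options, only leucine belongs to this group.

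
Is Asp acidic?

The acidic residues are Asp (D) and Glu (E), whose side chains end in a carboxylate group.
Aspartate is in this group.

Yes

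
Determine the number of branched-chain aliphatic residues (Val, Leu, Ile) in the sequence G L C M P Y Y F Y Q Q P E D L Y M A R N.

2

Matching residues: L2, L15.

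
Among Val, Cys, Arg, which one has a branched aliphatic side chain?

V, L, and I make up the branched-chain aliphatic group.
Of the listed options, only Val belongs to this group.

Val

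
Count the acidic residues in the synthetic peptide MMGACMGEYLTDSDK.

Aspartate (D) and glutamate (E) have carboxylic-acid side chains and are the acidic amino acids.
Matching residues: E8, D12, D14.

3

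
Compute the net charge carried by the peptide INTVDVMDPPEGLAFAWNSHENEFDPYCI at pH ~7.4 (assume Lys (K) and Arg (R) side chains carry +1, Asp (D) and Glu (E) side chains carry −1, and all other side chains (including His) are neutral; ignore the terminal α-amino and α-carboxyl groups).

-6

Positive (K, R): none → +0.
Negative (D, E): D5, D8, E11, E21, E23, D25 → −6.
Net charge = (+0) + (−6) = −6.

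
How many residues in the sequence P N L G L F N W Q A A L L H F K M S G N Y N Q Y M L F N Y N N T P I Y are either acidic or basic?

2

Acidic: D, E. Basic: H, K, R.
Acidic residues here: none (0).
Basic residues here: H14, K16 (2).
The two groups share no amino acid, so total = 0 + 2 = 2.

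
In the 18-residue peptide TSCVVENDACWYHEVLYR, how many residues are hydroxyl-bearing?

4

S, T, and Y are the three residues with a side-chain hydroxyl.
Matching residues: T1, S2, Y12, Y17.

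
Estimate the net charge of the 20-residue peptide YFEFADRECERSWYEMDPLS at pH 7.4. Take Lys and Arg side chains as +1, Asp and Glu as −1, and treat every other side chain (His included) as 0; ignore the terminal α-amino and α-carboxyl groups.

-4

Positive (K, R): R7, R11 → +2.
Negative (D, E): E3, D6, E8, E10, E15, D17 → −6.
Net charge = (+2) + (−6) = −4.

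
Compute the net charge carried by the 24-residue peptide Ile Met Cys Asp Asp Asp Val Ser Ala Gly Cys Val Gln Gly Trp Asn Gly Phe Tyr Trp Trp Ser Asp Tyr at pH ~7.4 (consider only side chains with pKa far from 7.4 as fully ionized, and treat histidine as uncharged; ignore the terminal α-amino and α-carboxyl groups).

-4

The side chains ionized at physiological pH are Lys/Arg (+1) and Asp/Glu (−1); with His treated as neutral, nothing else contributes.
Positive (K, R): none → +0.
Negative (D, E): Asp4, Asp5, Asp6, Asp23 → −4.
Net charge = (+0) + (−4) = −4.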